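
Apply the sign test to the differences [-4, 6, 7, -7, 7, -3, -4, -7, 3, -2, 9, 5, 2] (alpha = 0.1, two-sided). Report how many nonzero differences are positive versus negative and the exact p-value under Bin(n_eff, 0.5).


Step 1: Discard zero differences. Original n = 13; n_eff = number of nonzero differences = 13.
Nonzero differences (with sign): -4, +6, +7, -7, +7, -3, -4, -7, +3, -2, +9, +5, +2
Step 2: Count signs: positive = 7, negative = 6.
Step 3: Under H0: P(positive) = 0.5, so the number of positives S ~ Bin(13, 0.5).
Step 4: Two-sided exact p-value = sum of Bin(13,0.5) probabilities at or below the observed probability = 1.000000.
Step 5: alpha = 0.1. fail to reject H0.

n_eff = 13, pos = 7, neg = 6, p = 1.000000, fail to reject H0.


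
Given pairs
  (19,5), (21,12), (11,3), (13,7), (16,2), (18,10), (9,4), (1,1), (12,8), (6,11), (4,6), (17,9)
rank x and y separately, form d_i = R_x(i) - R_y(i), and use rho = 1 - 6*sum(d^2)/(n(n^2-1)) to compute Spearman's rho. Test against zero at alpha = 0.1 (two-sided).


Step 1: Rank x and y separately (midranks; no ties here).
rank(x): 19->11, 21->12, 11->5, 13->7, 16->8, 18->10, 9->4, 1->1, 12->6, 6->3, 4->2, 17->9
rank(y): 5->5, 12->12, 3->3, 7->7, 2->2, 10->10, 4->4, 1->1, 8->8, 11->11, 6->6, 9->9
Step 2: d_i = R_x(i) - R_y(i); compute d_i^2.
  (11-5)^2=36, (12-12)^2=0, (5-3)^2=4, (7-7)^2=0, (8-2)^2=36, (10-10)^2=0, (4-4)^2=0, (1-1)^2=0, (6-8)^2=4, (3-11)^2=64, (2-6)^2=16, (9-9)^2=0
sum(d^2) = 160.
Step 3: rho = 1 - 6*160 / (12*(12^2 - 1)) = 1 - 960/1716 = 0.440559.
Step 4: Under H0, t = rho * sqrt((n-2)/(1-rho^2)) = 1.5519 ~ t(10).
Step 5: Two-sided p-value from the t-distribution with 10 df = 0.151735.
Step 6: alpha = 0.1. fail to reject H0.

rho = 0.4406, p = 0.151735, fail to reject H0 at alpha = 0.1.


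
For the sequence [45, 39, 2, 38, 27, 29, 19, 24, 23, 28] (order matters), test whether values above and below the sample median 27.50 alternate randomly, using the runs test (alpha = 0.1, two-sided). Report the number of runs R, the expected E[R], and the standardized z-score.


Step 1: Compute median = 27.50; label A = above, B = below.
Labels in order: AABABABBBA  (n_A = 5, n_B = 5)
Step 2: Count runs R = 7.
Step 3: Under H0 (random ordering), E[R] = 2*n_A*n_B/(n_A+n_B) + 1 = 2*5*5/10 + 1 = 6.0000.
        Var[R] = 2*n_A*n_B*(2*n_A*n_B - n_A - n_B) / ((n_A+n_B)^2 * (n_A+n_B-1)) = 2000/900 = 2.2222.
        SD[R] = 1.4907.
Step 4: Continuity-corrected z = (R - 0.5 - E[R]) / SD[R] = (7 - 0.5 - 6.0000) / 1.4907 = 0.3354.
Step 5: Two-sided p-value via normal approximation = 2*(1 - Phi(|z|)) = 0.737316.
Step 6: alpha = 0.1. fail to reject H0.

R = 7, z = 0.3354, p = 0.737316, fail to reject H0.


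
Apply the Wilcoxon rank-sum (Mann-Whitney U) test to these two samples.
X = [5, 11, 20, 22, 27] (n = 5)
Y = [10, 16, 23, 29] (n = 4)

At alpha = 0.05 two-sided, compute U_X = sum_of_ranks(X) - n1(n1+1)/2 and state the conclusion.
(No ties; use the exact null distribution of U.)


Step 1: Combine and sort all 9 observations; assign midranks.
sorted (value, group): (5,X), (10,Y), (11,X), (16,Y), (20,X), (22,X), (23,Y), (27,X), (29,Y)
ranks: 5->1, 10->2, 11->3, 16->4, 20->5, 22->6, 23->7, 27->8, 29->9
Step 2: Rank sum for X: R1 = 1 + 3 + 5 + 6 + 8 = 23.
Step 3: U_X = R1 - n1(n1+1)/2 = 23 - 5*6/2 = 23 - 15 = 8.
       U_Y = n1*n2 - U_X = 20 - 8 = 12.
Step 4: No ties, so the exact null distribution of U (based on enumerating the C(9,5) = 126 equally likely rank assignments) gives the two-sided p-value.
Step 5: p-value = 0.730159; compare to alpha = 0.05. fail to reject H0.

U_X = 8, p = 0.730159, fail to reject H0 at alpha = 0.05.


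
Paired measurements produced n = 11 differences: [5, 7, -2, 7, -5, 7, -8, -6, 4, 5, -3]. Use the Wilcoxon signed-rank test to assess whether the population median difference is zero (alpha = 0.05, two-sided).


Step 1: Drop any zero differences (none here) and take |d_i|.
|d| = [5, 7, 2, 7, 5, 7, 8, 6, 4, 5, 3]
Step 2: Midrank |d_i| (ties get averaged ranks).
ranks: |5|->5, |7|->9, |2|->1, |7|->9, |5|->5, |7|->9, |8|->11, |6|->7, |4|->3, |5|->5, |3|->2
Step 3: Attach original signs; sum ranks with positive sign and with negative sign.
W+ = 5 + 9 + 9 + 9 + 3 + 5 = 40
W- = 1 + 5 + 11 + 7 + 2 = 26
(Check: W+ + W- = 66 should equal n(n+1)/2 = 66.)
Step 4: Test statistic W = min(W+, W-) = 26.
Step 5: Ties in |d|, so use the tie-corrected normal approximation.
        E[W] = n(n+1)/4 = 11*12/4 = 33.
        Tie groups: |d|=5 (t=3), |d|=7 (t=3); sum(t^3 - t) = 48.
        Var[W] = n(n+1)(2n+1)/24 - sum(t^3-t)/48 = 3036/24 - 48/48 = 125.5.
        z = (W - E[W]) / sqrt(Var[W]) = (26 - 33) / 11.2027 = -0.6249.
        Two-sided p = 2*Phi(z) = 0.532069.
Step 6: alpha = 0.05. fail to reject H0.

W+ = 40, W- = 26, W = min = 26, p = 0.532069, fail to reject H0.


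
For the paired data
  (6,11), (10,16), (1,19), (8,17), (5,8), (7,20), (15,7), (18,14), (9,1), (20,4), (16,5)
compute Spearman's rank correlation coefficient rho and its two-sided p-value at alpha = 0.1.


Step 1: Rank x and y separately (midranks; no ties here).
rank(x): 6->3, 10->7, 1->1, 8->5, 5->2, 7->4, 15->8, 18->10, 9->6, 20->11, 16->9
rank(y): 11->6, 16->8, 19->10, 17->9, 8->5, 20->11, 7->4, 14->7, 1->1, 4->2, 5->3
Step 2: d_i = R_x(i) - R_y(i); compute d_i^2.
  (3-6)^2=9, (7-8)^2=1, (1-10)^2=81, (5-9)^2=16, (2-5)^2=9, (4-11)^2=49, (8-4)^2=16, (10-7)^2=9, (6-1)^2=25, (11-2)^2=81, (9-3)^2=36
sum(d^2) = 332.
Step 3: rho = 1 - 6*332 / (11*(11^2 - 1)) = 1 - 1992/1320 = -0.509091.
Step 4: Under H0, t = rho * sqrt((n-2)/(1-rho^2)) = -1.7744 ~ t(9).
Step 5: Two-sided p-value from the t-distribution with 9 df = 0.109737.
Step 6: alpha = 0.1. fail to reject H0.

rho = -0.5091, p = 0.109737, fail to reject H0 at alpha = 0.1.


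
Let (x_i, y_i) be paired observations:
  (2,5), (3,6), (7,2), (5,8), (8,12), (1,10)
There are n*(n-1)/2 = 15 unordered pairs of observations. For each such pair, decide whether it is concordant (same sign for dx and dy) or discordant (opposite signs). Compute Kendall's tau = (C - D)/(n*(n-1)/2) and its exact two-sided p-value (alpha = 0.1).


Step 1: Enumerate the 15 unordered pairs (i,j) with i<j and classify each by sign(x_j-x_i) * sign(y_j-y_i).
  (1,2):dx=+1,dy=+1->C; (1,3):dx=+5,dy=-3->D; (1,4):dx=+3,dy=+3->C; (1,5):dx=+6,dy=+7->C
  (1,6):dx=-1,dy=+5->D; (2,3):dx=+4,dy=-4->D; (2,4):dx=+2,dy=+2->C; (2,5):dx=+5,dy=+6->C
  (2,6):dx=-2,dy=+4->D; (3,4):dx=-2,dy=+6->D; (3,5):dx=+1,dy=+10->C; (3,6):dx=-6,dy=+8->D
  (4,5):dx=+3,dy=+4->C; (4,6):dx=-4,dy=+2->D; (5,6):dx=-7,dy=-2->C
Step 2: C = 8, D = 7, total pairs = 15.
Step 3: tau = (C - D)/(n(n-1)/2) = (8 - 7)/15 = 0.066667.
Step 4: Exact two-sided p-value (enumerate n! = 720 permutations of y under H0): p = 1.000000.
Step 5: alpha = 0.1. fail to reject H0.

tau_b = 0.0667 (C=8, D=7), p = 1.000000, fail to reject H0.


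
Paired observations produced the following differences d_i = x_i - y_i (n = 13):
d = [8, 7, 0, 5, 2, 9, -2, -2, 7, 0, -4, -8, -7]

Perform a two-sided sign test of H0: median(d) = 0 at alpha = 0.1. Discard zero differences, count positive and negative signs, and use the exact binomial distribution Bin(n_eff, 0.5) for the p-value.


Step 1: Discard zero differences. Original n = 13; n_eff = number of nonzero differences = 11.
Nonzero differences (with sign): +8, +7, +5, +2, +9, -2, -2, +7, -4, -8, -7
Step 2: Count signs: positive = 6, negative = 5.
Step 3: Under H0: P(positive) = 0.5, so the number of positives S ~ Bin(11, 0.5).
Step 4: Two-sided exact p-value = sum of Bin(11,0.5) probabilities at or below the observed probability = 1.000000.
Step 5: alpha = 0.1. fail to reject H0.

n_eff = 11, pos = 6, neg = 5, p = 1.000000, fail to reject H0.


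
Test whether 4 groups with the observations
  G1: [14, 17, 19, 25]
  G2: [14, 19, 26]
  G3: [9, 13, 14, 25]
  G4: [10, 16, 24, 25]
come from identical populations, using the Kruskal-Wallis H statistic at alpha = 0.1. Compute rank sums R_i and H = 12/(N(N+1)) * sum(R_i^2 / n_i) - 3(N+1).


Step 1: Combine all N = 15 observations and assign midranks.
sorted (value, group, rank): (9,G3,1), (10,G4,2), (13,G3,3), (14,G1,5), (14,G2,5), (14,G3,5), (16,G4,7), (17,G1,8), (19,G1,9.5), (19,G2,9.5), (24,G4,11), (25,G1,13), (25,G3,13), (25,G4,13), (26,G2,15)
Step 2: Sum ranks within each group.
R_1 = 35.5 (n_1 = 4)
R_2 = 29.5 (n_2 = 3)
R_3 = 22 (n_3 = 4)
R_4 = 33 (n_4 = 4)
Step 3: H = 12/(N(N+1)) * sum(R_i^2/n_i) - 3(N+1)
     = 12/(15*16) * (35.5^2/4 + 29.5^2/3 + 22^2/4 + 33^2/4) - 3*16
     = 0.050000 * 998.396 - 48
     = 1.919792.
Step 4: Ties present; correction factor C = 1 - 54/(15^3 - 15) = 0.983929. Corrected H = 1.919792 / 0.983929 = 1.951149.
Step 5: Under H0, H ~ chi^2(3); p-value = 0.582607.
Step 6: alpha = 0.1. fail to reject H0.

H = 1.9511, df = 3, p = 0.582607, fail to reject H0.


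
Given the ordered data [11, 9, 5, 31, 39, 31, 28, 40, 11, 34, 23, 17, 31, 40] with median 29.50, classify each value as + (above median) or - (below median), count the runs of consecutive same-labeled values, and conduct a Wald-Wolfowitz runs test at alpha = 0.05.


Step 1: Compute median = 29.50; label A = above, B = below.
Labels in order: BBBAAABABABBAA  (n_A = 7, n_B = 7)
Step 2: Count runs R = 8.
Step 3: Under H0 (random ordering), E[R] = 2*n_A*n_B/(n_A+n_B) + 1 = 2*7*7/14 + 1 = 8.0000.
        Var[R] = 2*n_A*n_B*(2*n_A*n_B - n_A - n_B) / ((n_A+n_B)^2 * (n_A+n_B-1)) = 8232/2548 = 3.2308.
        SD[R] = 1.7974.
Step 4: R = E[R], so z = 0 with no continuity correction.
Step 5: Two-sided p-value via normal approximation = 2*(1 - Phi(|z|)) = 1.000000.
Step 6: alpha = 0.05. fail to reject H0.

R = 8, z = 0.0000, p = 1.000000, fail to reject H0.


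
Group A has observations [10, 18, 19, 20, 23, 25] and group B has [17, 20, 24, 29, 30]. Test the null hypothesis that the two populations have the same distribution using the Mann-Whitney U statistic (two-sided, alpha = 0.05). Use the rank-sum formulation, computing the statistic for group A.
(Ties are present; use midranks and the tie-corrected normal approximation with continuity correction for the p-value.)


Step 1: Combine and sort all 11 observations; assign midranks.
sorted (value, group): (10,X), (17,Y), (18,X), (19,X), (20,X), (20,Y), (23,X), (24,Y), (25,X), (29,Y), (30,Y)
ranks: 10->1, 17->2, 18->3, 19->4, 20->5.5, 20->5.5, 23->7, 24->8, 25->9, 29->10, 30->11
Step 2: Rank sum for X: R1 = 1 + 3 + 4 + 5.5 + 7 + 9 = 29.5.
Step 3: U_X = R1 - n1(n1+1)/2 = 29.5 - 6*7/2 = 29.5 - 21 = 8.5.
       U_Y = n1*n2 - U_X = 30 - 8.5 = 21.5.
Step 4: Ties are present, so use the tie-corrected normal approximation (with continuity correction) for the p-value.
Step 5: p-value = 0.272229; compare to alpha = 0.05. fail to reject H0.

U_X = 8.5, p = 0.272229, fail to reject H0 at alpha = 0.05.


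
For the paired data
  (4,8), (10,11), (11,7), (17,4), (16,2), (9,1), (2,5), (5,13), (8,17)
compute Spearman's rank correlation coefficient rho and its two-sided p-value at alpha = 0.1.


Step 1: Rank x and y separately (midranks; no ties here).
rank(x): 4->2, 10->6, 11->7, 17->9, 16->8, 9->5, 2->1, 5->3, 8->4
rank(y): 8->6, 11->7, 7->5, 4->3, 2->2, 1->1, 5->4, 13->8, 17->9
Step 2: d_i = R_x(i) - R_y(i); compute d_i^2.
  (2-6)^2=16, (6-7)^2=1, (7-5)^2=4, (9-3)^2=36, (8-2)^2=36, (5-1)^2=16, (1-4)^2=9, (3-8)^2=25, (4-9)^2=25
sum(d^2) = 168.
Step 3: rho = 1 - 6*168 / (9*(9^2 - 1)) = 1 - 1008/720 = -0.400000.
Step 4: Under H0, t = rho * sqrt((n-2)/(1-rho^2)) = -1.1547 ~ t(7).
Step 5: Two-sided p-value from the t-distribution with 7 df = 0.286105.
Step 6: alpha = 0.1. fail to reject H0.

rho = -0.4000, p = 0.286105, fail to reject H0 at alpha = 0.1.


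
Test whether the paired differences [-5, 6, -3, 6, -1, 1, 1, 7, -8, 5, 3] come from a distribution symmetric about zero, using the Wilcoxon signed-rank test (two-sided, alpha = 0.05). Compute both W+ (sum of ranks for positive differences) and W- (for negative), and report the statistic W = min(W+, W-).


Step 1: Drop any zero differences (none here) and take |d_i|.
|d| = [5, 6, 3, 6, 1, 1, 1, 7, 8, 5, 3]
Step 2: Midrank |d_i| (ties get averaged ranks).
ranks: |5|->6.5, |6|->8.5, |3|->4.5, |6|->8.5, |1|->2, |1|->2, |1|->2, |7|->10, |8|->11, |5|->6.5, |3|->4.5
Step 3: Attach original signs; sum ranks with positive sign and with negative sign.
W+ = 8.5 + 8.5 + 2 + 2 + 10 + 6.5 + 4.5 = 42
W- = 6.5 + 4.5 + 2 + 11 = 24
(Check: W+ + W- = 66 should equal n(n+1)/2 = 66.)
Step 4: Test statistic W = min(W+, W-) = 24.
Step 5: Ties in |d|, so use the tie-corrected normal approximation.
        E[W] = n(n+1)/4 = 11*12/4 = 33.
        Tie groups: |d|=1 (t=3), |d|=3 (t=2), |d|=5 (t=2), |d|=6 (t=2); sum(t^3 - t) = 42.
        Var[W] = n(n+1)(2n+1)/24 - sum(t^3-t)/48 = 3036/24 - 42/48 = 125.625.
        z = (W - E[W]) / sqrt(Var[W]) = (24 - 33) / 11.2083 = -0.8030.
        Two-sided p = 2*Phi(z) = 0.421987.
Step 6: alpha = 0.05. fail to reject H0.

W+ = 42, W- = 24, W = min = 24, p = 0.421987, fail to reject H0.


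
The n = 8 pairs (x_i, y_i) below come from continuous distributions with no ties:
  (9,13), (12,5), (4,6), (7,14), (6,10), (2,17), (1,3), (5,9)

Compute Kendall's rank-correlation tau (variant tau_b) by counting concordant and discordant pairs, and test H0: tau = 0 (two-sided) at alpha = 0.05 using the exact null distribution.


Step 1: Enumerate the 28 unordered pairs (i,j) with i<j and classify each by sign(x_j-x_i) * sign(y_j-y_i).
  (1,2):dx=+3,dy=-8->D; (1,3):dx=-5,dy=-7->C; (1,4):dx=-2,dy=+1->D; (1,5):dx=-3,dy=-3->C
  (1,6):dx=-7,dy=+4->D; (1,7):dx=-8,dy=-10->C; (1,8):dx=-4,dy=-4->C; (2,3):dx=-8,dy=+1->D
  (2,4):dx=-5,dy=+9->D; (2,5):dx=-6,dy=+5->D; (2,6):dx=-10,dy=+12->D; (2,7):dx=-11,dy=-2->C
  (2,8):dx=-7,dy=+4->D; (3,4):dx=+3,dy=+8->C; (3,5):dx=+2,dy=+4->C; (3,6):dx=-2,dy=+11->D
  (3,7):dx=-3,dy=-3->C; (3,8):dx=+1,dy=+3->C; (4,5):dx=-1,dy=-4->C; (4,6):dx=-5,dy=+3->D
  (4,7):dx=-6,dy=-11->C; (4,8):dx=-2,dy=-5->C; (5,6):dx=-4,dy=+7->D; (5,7):dx=-5,dy=-7->C
  (5,8):dx=-1,dy=-1->C; (6,7):dx=-1,dy=-14->C; (6,8):dx=+3,dy=-8->D; (7,8):dx=+4,dy=+6->C
Step 2: C = 16, D = 12, total pairs = 28.
Step 3: tau = (C - D)/(n(n-1)/2) = (16 - 12)/28 = 0.142857.
Step 4: Exact two-sided p-value (enumerate n! = 40320 permutations of y under H0): p = 0.719544.
Step 5: alpha = 0.05. fail to reject H0.

tau_b = 0.1429 (C=16, D=12), p = 0.719544, fail to reject H0.


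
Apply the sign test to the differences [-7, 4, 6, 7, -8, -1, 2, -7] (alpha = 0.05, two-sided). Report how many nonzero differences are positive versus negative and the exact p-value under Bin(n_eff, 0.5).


Step 1: Discard zero differences. Original n = 8; n_eff = number of nonzero differences = 8.
Nonzero differences (with sign): -7, +4, +6, +7, -8, -1, +2, -7
Step 2: Count signs: positive = 4, negative = 4.
Step 3: Under H0: P(positive) = 0.5, so the number of positives S ~ Bin(8, 0.5).
Step 4: Two-sided exact p-value = sum of Bin(8,0.5) probabilities at or below the observed probability = 1.000000.
Step 5: alpha = 0.05. fail to reject H0.

n_eff = 8, pos = 4, neg = 4, p = 1.000000, fail to reject H0.


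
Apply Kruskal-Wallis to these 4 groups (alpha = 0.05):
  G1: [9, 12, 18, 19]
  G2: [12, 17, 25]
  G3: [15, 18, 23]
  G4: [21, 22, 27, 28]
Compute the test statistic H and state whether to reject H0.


Step 1: Combine all N = 14 observations and assign midranks.
sorted (value, group, rank): (9,G1,1), (12,G1,2.5), (12,G2,2.5), (15,G3,4), (17,G2,5), (18,G1,6.5), (18,G3,6.5), (19,G1,8), (21,G4,9), (22,G4,10), (23,G3,11), (25,G2,12), (27,G4,13), (28,G4,14)
Step 2: Sum ranks within each group.
R_1 = 18 (n_1 = 4)
R_2 = 19.5 (n_2 = 3)
R_3 = 21.5 (n_3 = 3)
R_4 = 46 (n_4 = 4)
Step 3: H = 12/(N(N+1)) * sum(R_i^2/n_i) - 3(N+1)
     = 12/(14*15) * (18^2/4 + 19.5^2/3 + 21.5^2/3 + 46^2/4) - 3*15
     = 0.057143 * 890.833 - 45
     = 5.904762.
Step 4: Ties present; correction factor C = 1 - 12/(14^3 - 14) = 0.995604. Corrected H = 5.904762 / 0.995604 = 5.930831.
Step 5: Under H0, H ~ chi^2(3); p-value = 0.115024.
Step 6: alpha = 0.05. fail to reject H0.

H = 5.9308, df = 3, p = 0.115024, fail to reject H0.


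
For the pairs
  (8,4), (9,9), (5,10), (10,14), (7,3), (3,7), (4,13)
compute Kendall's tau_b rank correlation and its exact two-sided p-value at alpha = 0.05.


Step 1: Enumerate the 21 unordered pairs (i,j) with i<j and classify each by sign(x_j-x_i) * sign(y_j-y_i).
  (1,2):dx=+1,dy=+5->C; (1,3):dx=-3,dy=+6->D; (1,4):dx=+2,dy=+10->C; (1,5):dx=-1,dy=-1->C
  (1,6):dx=-5,dy=+3->D; (1,7):dx=-4,dy=+9->D; (2,3):dx=-4,dy=+1->D; (2,4):dx=+1,dy=+5->C
  (2,5):dx=-2,dy=-6->C; (2,6):dx=-6,dy=-2->C; (2,7):dx=-5,dy=+4->D; (3,4):dx=+5,dy=+4->C
  (3,5):dx=+2,dy=-7->D; (3,6):dx=-2,dy=-3->C; (3,7):dx=-1,dy=+3->D; (4,5):dx=-3,dy=-11->C
  (4,6):dx=-7,dy=-7->C; (4,7):dx=-6,dy=-1->C; (5,6):dx=-4,dy=+4->D; (5,7):dx=-3,dy=+10->D
  (6,7):dx=+1,dy=+6->C
Step 2: C = 12, D = 9, total pairs = 21.
Step 3: tau = (C - D)/(n(n-1)/2) = (12 - 9)/21 = 0.142857.
Step 4: Exact two-sided p-value (enumerate n! = 5040 permutations of y under H0): p = 0.772619.
Step 5: alpha = 0.05. fail to reject H0.

tau_b = 0.1429 (C=12, D=9), p = 0.772619, fail to reject H0.


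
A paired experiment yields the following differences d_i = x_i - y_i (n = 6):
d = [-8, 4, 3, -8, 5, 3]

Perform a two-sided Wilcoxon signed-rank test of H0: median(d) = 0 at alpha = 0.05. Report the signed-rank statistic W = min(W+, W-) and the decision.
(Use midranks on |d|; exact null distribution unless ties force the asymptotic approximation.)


Step 1: Drop any zero differences (none here) and take |d_i|.
|d| = [8, 4, 3, 8, 5, 3]
Step 2: Midrank |d_i| (ties get averaged ranks).
ranks: |8|->5.5, |4|->3, |3|->1.5, |8|->5.5, |5|->4, |3|->1.5
Step 3: Attach original signs; sum ranks with positive sign and with negative sign.
W+ = 3 + 1.5 + 4 + 1.5 = 10
W- = 5.5 + 5.5 = 11
(Check: W+ + W- = 21 should equal n(n+1)/2 = 21.)
Step 4: Test statistic W = min(W+, W-) = 10.
Step 5: Ties in |d|, so use the tie-corrected normal approximation.
        E[W] = n(n+1)/4 = 6*7/4 = 10.5.
        Tie groups: |d|=3 (t=2), |d|=8 (t=2); sum(t^3 - t) = 12.
        Var[W] = n(n+1)(2n+1)/24 - sum(t^3-t)/48 = 546/24 - 12/48 = 22.5.
        z = (W - E[W]) / sqrt(Var[W]) = (10 - 10.5) / 4.7434 = -0.1054.
        Two-sided p = 2*Phi(z) = 0.916051.
Step 6: alpha = 0.05. fail to reject H0.

W+ = 10, W- = 11, W = min = 10, p = 0.916051, fail to reject H0.


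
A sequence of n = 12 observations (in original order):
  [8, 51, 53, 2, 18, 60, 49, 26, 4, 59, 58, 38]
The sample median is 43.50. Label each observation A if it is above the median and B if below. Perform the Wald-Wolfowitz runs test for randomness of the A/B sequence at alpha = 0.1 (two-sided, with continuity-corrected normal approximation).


Step 1: Compute median = 43.50; label A = above, B = below.
Labels in order: BAABBAABBAAB  (n_A = 6, n_B = 6)
Step 2: Count runs R = 7.
Step 3: Under H0 (random ordering), E[R] = 2*n_A*n_B/(n_A+n_B) + 1 = 2*6*6/12 + 1 = 7.0000.
        Var[R] = 2*n_A*n_B*(2*n_A*n_B - n_A - n_B) / ((n_A+n_B)^2 * (n_A+n_B-1)) = 4320/1584 = 2.7273.
        SD[R] = 1.6514.
Step 4: R = E[R], so z = 0 with no continuity correction.
Step 5: Two-sided p-value via normal approximation = 2*(1 - Phi(|z|)) = 1.000000.
Step 6: alpha = 0.1. fail to reject H0.

R = 7, z = 0.0000, p = 1.000000, fail to reject H0.


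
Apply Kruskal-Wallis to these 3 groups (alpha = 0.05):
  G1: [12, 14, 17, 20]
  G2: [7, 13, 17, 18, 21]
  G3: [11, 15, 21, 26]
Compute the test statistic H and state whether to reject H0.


Step 1: Combine all N = 13 observations and assign midranks.
sorted (value, group, rank): (7,G2,1), (11,G3,2), (12,G1,3), (13,G2,4), (14,G1,5), (15,G3,6), (17,G1,7.5), (17,G2,7.5), (18,G2,9), (20,G1,10), (21,G2,11.5), (21,G3,11.5), (26,G3,13)
Step 2: Sum ranks within each group.
R_1 = 25.5 (n_1 = 4)
R_2 = 33 (n_2 = 5)
R_3 = 32.5 (n_3 = 4)
Step 3: H = 12/(N(N+1)) * sum(R_i^2/n_i) - 3(N+1)
     = 12/(13*14) * (25.5^2/4 + 33^2/5 + 32.5^2/4) - 3*14
     = 0.065934 * 644.425 - 42
     = 0.489560.
Step 4: Ties present; correction factor C = 1 - 12/(13^3 - 13) = 0.994505. Corrected H = 0.489560 / 0.994505 = 0.492265.
Step 5: Under H0, H ~ chi^2(2); p-value = 0.781819.
Step 6: alpha = 0.05. fail to reject H0.

H = 0.4923, df = 2, p = 0.781819, fail to reject H0.


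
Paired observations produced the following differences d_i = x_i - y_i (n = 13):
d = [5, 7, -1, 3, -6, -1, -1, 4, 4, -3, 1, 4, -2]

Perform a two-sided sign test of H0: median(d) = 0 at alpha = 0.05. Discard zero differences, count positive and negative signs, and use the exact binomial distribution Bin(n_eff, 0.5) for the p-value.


Step 1: Discard zero differences. Original n = 13; n_eff = number of nonzero differences = 13.
Nonzero differences (with sign): +5, +7, -1, +3, -6, -1, -1, +4, +4, -3, +1, +4, -2
Step 2: Count signs: positive = 7, negative = 6.
Step 3: Under H0: P(positive) = 0.5, so the number of positives S ~ Bin(13, 0.5).
Step 4: Two-sided exact p-value = sum of Bin(13,0.5) probabilities at or below the observed probability = 1.000000.
Step 5: alpha = 0.05. fail to reject H0.

n_eff = 13, pos = 7, neg = 6, p = 1.000000, fail to reject H0.


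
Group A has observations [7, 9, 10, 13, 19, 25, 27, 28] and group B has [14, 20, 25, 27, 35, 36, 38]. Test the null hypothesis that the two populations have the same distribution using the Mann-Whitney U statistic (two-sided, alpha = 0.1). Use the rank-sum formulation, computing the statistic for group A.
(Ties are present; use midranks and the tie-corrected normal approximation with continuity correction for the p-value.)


Step 1: Combine and sort all 15 observations; assign midranks.
sorted (value, group): (7,X), (9,X), (10,X), (13,X), (14,Y), (19,X), (20,Y), (25,X), (25,Y), (27,X), (27,Y), (28,X), (35,Y), (36,Y), (38,Y)
ranks: 7->1, 9->2, 10->3, 13->4, 14->5, 19->6, 20->7, 25->8.5, 25->8.5, 27->10.5, 27->10.5, 28->12, 35->13, 36->14, 38->15
Step 2: Rank sum for X: R1 = 1 + 2 + 3 + 4 + 6 + 8.5 + 10.5 + 12 = 47.
Step 3: U_X = R1 - n1(n1+1)/2 = 47 - 8*9/2 = 47 - 36 = 11.
       U_Y = n1*n2 - U_X = 56 - 11 = 45.
Step 4: Ties are present, so use the tie-corrected normal approximation (with continuity correction) for the p-value.
Step 5: p-value = 0.055758; compare to alpha = 0.1. reject H0.

U_X = 11, p = 0.055758, reject H0 at alpha = 0.1.


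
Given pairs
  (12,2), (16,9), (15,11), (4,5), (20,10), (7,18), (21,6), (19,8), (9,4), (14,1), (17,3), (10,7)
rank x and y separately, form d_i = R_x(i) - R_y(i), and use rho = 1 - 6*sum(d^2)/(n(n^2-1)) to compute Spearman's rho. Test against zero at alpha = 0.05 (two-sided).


Step 1: Rank x and y separately (midranks; no ties here).
rank(x): 12->5, 16->8, 15->7, 4->1, 20->11, 7->2, 21->12, 19->10, 9->3, 14->6, 17->9, 10->4
rank(y): 2->2, 9->9, 11->11, 5->5, 10->10, 18->12, 6->6, 8->8, 4->4, 1->1, 3->3, 7->7
Step 2: d_i = R_x(i) - R_y(i); compute d_i^2.
  (5-2)^2=9, (8-9)^2=1, (7-11)^2=16, (1-5)^2=16, (11-10)^2=1, (2-12)^2=100, (12-6)^2=36, (10-8)^2=4, (3-4)^2=1, (6-1)^2=25, (9-3)^2=36, (4-7)^2=9
sum(d^2) = 254.
Step 3: rho = 1 - 6*254 / (12*(12^2 - 1)) = 1 - 1524/1716 = 0.111888.
Step 4: Under H0, t = rho * sqrt((n-2)/(1-rho^2)) = 0.3561 ~ t(10).
Step 5: Two-sided p-value from the t-distribution with 10 df = 0.729195.
Step 6: alpha = 0.05. fail to reject H0.

rho = 0.1119, p = 0.729195, fail to reject H0 at alpha = 0.05.


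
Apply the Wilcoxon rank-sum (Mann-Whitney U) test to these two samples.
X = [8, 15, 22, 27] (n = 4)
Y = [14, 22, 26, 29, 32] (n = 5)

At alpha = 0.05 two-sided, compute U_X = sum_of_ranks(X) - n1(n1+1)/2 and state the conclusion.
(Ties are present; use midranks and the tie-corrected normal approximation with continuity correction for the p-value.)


Step 1: Combine and sort all 9 observations; assign midranks.
sorted (value, group): (8,X), (14,Y), (15,X), (22,X), (22,Y), (26,Y), (27,X), (29,Y), (32,Y)
ranks: 8->1, 14->2, 15->3, 22->4.5, 22->4.5, 26->6, 27->7, 29->8, 32->9
Step 2: Rank sum for X: R1 = 1 + 3 + 4.5 + 7 = 15.5.
Step 3: U_X = R1 - n1(n1+1)/2 = 15.5 - 4*5/2 = 15.5 - 10 = 5.5.
       U_Y = n1*n2 - U_X = 20 - 5.5 = 14.5.
Step 4: Ties are present, so use the tie-corrected normal approximation (with continuity correction) for the p-value.
Step 5: p-value = 0.325163; compare to alpha = 0.05. fail to reject H0.

U_X = 5.5, p = 0.325163, fail to reject H0 at alpha = 0.05.


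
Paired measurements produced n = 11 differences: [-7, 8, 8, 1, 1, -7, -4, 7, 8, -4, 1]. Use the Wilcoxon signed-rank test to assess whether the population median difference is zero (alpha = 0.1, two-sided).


Step 1: Drop any zero differences (none here) and take |d_i|.
|d| = [7, 8, 8, 1, 1, 7, 4, 7, 8, 4, 1]
Step 2: Midrank |d_i| (ties get averaged ranks).
ranks: |7|->7, |8|->10, |8|->10, |1|->2, |1|->2, |7|->7, |4|->4.5, |7|->7, |8|->10, |4|->4.5, |1|->2
Step 3: Attach original signs; sum ranks with positive sign and with negative sign.
W+ = 10 + 10 + 2 + 2 + 7 + 10 + 2 = 43
W- = 7 + 7 + 4.5 + 4.5 = 23
(Check: W+ + W- = 66 should equal n(n+1)/2 = 66.)
Step 4: Test statistic W = min(W+, W-) = 23.
Step 5: Ties in |d|, so use the tie-corrected normal approximation.
        E[W] = n(n+1)/4 = 11*12/4 = 33.
        Tie groups: |d|=1 (t=3), |d|=4 (t=2), |d|=7 (t=3), |d|=8 (t=3); sum(t^3 - t) = 78.
        Var[W] = n(n+1)(2n+1)/24 - sum(t^3-t)/48 = 3036/24 - 78/48 = 124.875.
        z = (W - E[W]) / sqrt(Var[W]) = (23 - 33) / 11.1747 = -0.8949.
        Two-sided p = 2*Phi(z) = 0.370854.
Step 6: alpha = 0.1. fail to reject H0.

W+ = 43, W- = 23, W = min = 23, p = 0.370854, fail to reject H0.


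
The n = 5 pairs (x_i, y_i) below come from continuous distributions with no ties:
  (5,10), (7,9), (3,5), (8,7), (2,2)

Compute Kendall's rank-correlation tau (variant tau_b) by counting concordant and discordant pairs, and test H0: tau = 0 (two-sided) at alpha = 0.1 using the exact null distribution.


Step 1: Enumerate the 10 unordered pairs (i,j) with i<j and classify each by sign(x_j-x_i) * sign(y_j-y_i).
  (1,2):dx=+2,dy=-1->D; (1,3):dx=-2,dy=-5->C; (1,4):dx=+3,dy=-3->D; (1,5):dx=-3,dy=-8->C
  (2,3):dx=-4,dy=-4->C; (2,4):dx=+1,dy=-2->D; (2,5):dx=-5,dy=-7->C; (3,4):dx=+5,dy=+2->C
  (3,5):dx=-1,dy=-3->C; (4,5):dx=-6,dy=-5->C
Step 2: C = 7, D = 3, total pairs = 10.
Step 3: tau = (C - D)/(n(n-1)/2) = (7 - 3)/10 = 0.400000.
Step 4: Exact two-sided p-value (enumerate n! = 120 permutations of y under H0): p = 0.483333.
Step 5: alpha = 0.1. fail to reject H0.

tau_b = 0.4000 (C=7, D=3), p = 0.483333, fail to reject H0.


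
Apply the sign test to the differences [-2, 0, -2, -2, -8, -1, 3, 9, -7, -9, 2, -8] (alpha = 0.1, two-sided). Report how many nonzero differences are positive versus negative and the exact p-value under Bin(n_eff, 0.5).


Step 1: Discard zero differences. Original n = 12; n_eff = number of nonzero differences = 11.
Nonzero differences (with sign): -2, -2, -2, -8, -1, +3, +9, -7, -9, +2, -8
Step 2: Count signs: positive = 3, negative = 8.
Step 3: Under H0: P(positive) = 0.5, so the number of positives S ~ Bin(11, 0.5).
Step 4: Two-sided exact p-value = sum of Bin(11,0.5) probabilities at or below the observed probability = 0.226562.
Step 5: alpha = 0.1. fail to reject H0.

n_eff = 11, pos = 3, neg = 8, p = 0.226562, fail to reject H0.


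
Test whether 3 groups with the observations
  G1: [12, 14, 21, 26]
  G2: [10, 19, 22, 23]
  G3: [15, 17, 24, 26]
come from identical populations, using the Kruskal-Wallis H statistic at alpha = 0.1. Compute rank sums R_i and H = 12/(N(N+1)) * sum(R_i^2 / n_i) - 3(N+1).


Step 1: Combine all N = 12 observations and assign midranks.
sorted (value, group, rank): (10,G2,1), (12,G1,2), (14,G1,3), (15,G3,4), (17,G3,5), (19,G2,6), (21,G1,7), (22,G2,8), (23,G2,9), (24,G3,10), (26,G1,11.5), (26,G3,11.5)
Step 2: Sum ranks within each group.
R_1 = 23.5 (n_1 = 4)
R_2 = 24 (n_2 = 4)
R_3 = 30.5 (n_3 = 4)
Step 3: H = 12/(N(N+1)) * sum(R_i^2/n_i) - 3(N+1)
     = 12/(12*13) * (23.5^2/4 + 24^2/4 + 30.5^2/4) - 3*13
     = 0.076923 * 514.625 - 39
     = 0.586538.
Step 4: Ties present; correction factor C = 1 - 6/(12^3 - 12) = 0.996503. Corrected H = 0.586538 / 0.996503 = 0.588596.
Step 5: Under H0, H ~ chi^2(2); p-value = 0.745054.
Step 6: alpha = 0.1. fail to reject H0.

H = 0.5886, df = 2, p = 0.745054, fail to reject H0.


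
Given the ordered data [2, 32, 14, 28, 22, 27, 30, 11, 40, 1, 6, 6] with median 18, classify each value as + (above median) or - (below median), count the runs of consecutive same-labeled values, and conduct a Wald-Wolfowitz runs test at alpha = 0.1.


Step 1: Compute median = 18; label A = above, B = below.
Labels in order: BABAAAABABBB  (n_A = 6, n_B = 6)
Step 2: Count runs R = 7.
Step 3: Under H0 (random ordering), E[R] = 2*n_A*n_B/(n_A+n_B) + 1 = 2*6*6/12 + 1 = 7.0000.
        Var[R] = 2*n_A*n_B*(2*n_A*n_B - n_A - n_B) / ((n_A+n_B)^2 * (n_A+n_B-1)) = 4320/1584 = 2.7273.
        SD[R] = 1.6514.
Step 4: R = E[R], so z = 0 with no continuity correction.
Step 5: Two-sided p-value via normal approximation = 2*(1 - Phi(|z|)) = 1.000000.
Step 6: alpha = 0.1. fail to reject H0.

R = 7, z = 0.0000, p = 1.000000, fail to reject H0.


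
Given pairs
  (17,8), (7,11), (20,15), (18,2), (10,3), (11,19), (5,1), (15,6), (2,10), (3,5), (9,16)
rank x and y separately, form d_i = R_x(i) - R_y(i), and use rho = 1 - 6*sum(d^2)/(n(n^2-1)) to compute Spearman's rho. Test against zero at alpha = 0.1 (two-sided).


Step 1: Rank x and y separately (midranks; no ties here).
rank(x): 17->9, 7->4, 20->11, 18->10, 10->6, 11->7, 5->3, 15->8, 2->1, 3->2, 9->5
rank(y): 8->6, 11->8, 15->9, 2->2, 3->3, 19->11, 1->1, 6->5, 10->7, 5->4, 16->10
Step 2: d_i = R_x(i) - R_y(i); compute d_i^2.
  (9-6)^2=9, (4-8)^2=16, (11-9)^2=4, (10-2)^2=64, (6-3)^2=9, (7-11)^2=16, (3-1)^2=4, (8-5)^2=9, (1-7)^2=36, (2-4)^2=4, (5-10)^2=25
sum(d^2) = 196.
Step 3: rho = 1 - 6*196 / (11*(11^2 - 1)) = 1 - 1176/1320 = 0.109091.
Step 4: Under H0, t = rho * sqrt((n-2)/(1-rho^2)) = 0.3292 ~ t(9).
Step 5: Two-sided p-value from the t-distribution with 9 df = 0.749509.
Step 6: alpha = 0.1. fail to reject H0.

rho = 0.1091, p = 0.749509, fail to reject H0 at alpha = 0.1.


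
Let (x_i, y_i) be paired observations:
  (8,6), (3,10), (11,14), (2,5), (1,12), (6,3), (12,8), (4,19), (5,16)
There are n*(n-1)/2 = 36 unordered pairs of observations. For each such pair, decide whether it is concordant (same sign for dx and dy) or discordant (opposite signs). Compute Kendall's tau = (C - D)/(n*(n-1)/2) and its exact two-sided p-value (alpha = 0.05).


Step 1: Enumerate the 36 unordered pairs (i,j) with i<j and classify each by sign(x_j-x_i) * sign(y_j-y_i).
  (1,2):dx=-5,dy=+4->D; (1,3):dx=+3,dy=+8->C; (1,4):dx=-6,dy=-1->C; (1,5):dx=-7,dy=+6->D
  (1,6):dx=-2,dy=-3->C; (1,7):dx=+4,dy=+2->C; (1,8):dx=-4,dy=+13->D; (1,9):dx=-3,dy=+10->D
  (2,3):dx=+8,dy=+4->C; (2,4):dx=-1,dy=-5->C; (2,5):dx=-2,dy=+2->D; (2,6):dx=+3,dy=-7->D
  (2,7):dx=+9,dy=-2->D; (2,8):dx=+1,dy=+9->C; (2,9):dx=+2,dy=+6->C; (3,4):dx=-9,dy=-9->C
  (3,5):dx=-10,dy=-2->C; (3,6):dx=-5,dy=-11->C; (3,7):dx=+1,dy=-6->D; (3,8):dx=-7,dy=+5->D
  (3,9):dx=-6,dy=+2->D; (4,5):dx=-1,dy=+7->D; (4,6):dx=+4,dy=-2->D; (4,7):dx=+10,dy=+3->C
  (4,8):dx=+2,dy=+14->C; (4,9):dx=+3,dy=+11->C; (5,6):dx=+5,dy=-9->D; (5,7):dx=+11,dy=-4->D
  (5,8):dx=+3,dy=+7->C; (5,9):dx=+4,dy=+4->C; (6,7):dx=+6,dy=+5->C; (6,8):dx=-2,dy=+16->D
  (6,9):dx=-1,dy=+13->D; (7,8):dx=-8,dy=+11->D; (7,9):dx=-7,dy=+8->D; (8,9):dx=+1,dy=-3->D
Step 2: C = 17, D = 19, total pairs = 36.
Step 3: tau = (C - D)/(n(n-1)/2) = (17 - 19)/36 = -0.055556.
Step 4: Exact two-sided p-value (enumerate n! = 362880 permutations of y under H0): p = 0.919455.
Step 5: alpha = 0.05. fail to reject H0.

tau_b = -0.0556 (C=17, D=19), p = 0.919455, fail to reject H0.


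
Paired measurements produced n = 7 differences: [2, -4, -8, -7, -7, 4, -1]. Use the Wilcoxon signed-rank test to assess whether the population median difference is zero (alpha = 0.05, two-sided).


Step 1: Drop any zero differences (none here) and take |d_i|.
|d| = [2, 4, 8, 7, 7, 4, 1]
Step 2: Midrank |d_i| (ties get averaged ranks).
ranks: |2|->2, |4|->3.5, |8|->7, |7|->5.5, |7|->5.5, |4|->3.5, |1|->1
Step 3: Attach original signs; sum ranks with positive sign and with negative sign.
W+ = 2 + 3.5 = 5.5
W- = 3.5 + 7 + 5.5 + 5.5 + 1 = 22.5
(Check: W+ + W- = 28 should equal n(n+1)/2 = 28.)
Step 4: Test statistic W = min(W+, W-) = 5.5.
Step 5: Ties in |d|, so use the tie-corrected normal approximation.
        E[W] = n(n+1)/4 = 7*8/4 = 14.
        Tie groups: |d|=4 (t=2), |d|=7 (t=2); sum(t^3 - t) = 12.
        Var[W] = n(n+1)(2n+1)/24 - sum(t^3-t)/48 = 840/24 - 12/48 = 34.75.
        z = (W - E[W]) / sqrt(Var[W]) = (5.5 - 14) / 5.8949 = -1.4419.
        Two-sided p = 2*Phi(z) = 0.149325.
Step 6: alpha = 0.05. fail to reject H0.

W+ = 5.5, W- = 22.5, W = min = 5.5, p = 0.149325, fail to reject H0.


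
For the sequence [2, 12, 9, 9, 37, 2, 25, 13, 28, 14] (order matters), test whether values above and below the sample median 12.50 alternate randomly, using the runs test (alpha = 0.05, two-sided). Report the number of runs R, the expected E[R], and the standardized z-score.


Step 1: Compute median = 12.50; label A = above, B = below.
Labels in order: BBBBABAAAA  (n_A = 5, n_B = 5)
Step 2: Count runs R = 4.
Step 3: Under H0 (random ordering), E[R] = 2*n_A*n_B/(n_A+n_B) + 1 = 2*5*5/10 + 1 = 6.0000.
        Var[R] = 2*n_A*n_B*(2*n_A*n_B - n_A - n_B) / ((n_A+n_B)^2 * (n_A+n_B-1)) = 2000/900 = 2.2222.
        SD[R] = 1.4907.
Step 4: Continuity-corrected z = (R + 0.5 - E[R]) / SD[R] = (4 + 0.5 - 6.0000) / 1.4907 = -1.0062.
Step 5: Two-sided p-value via normal approximation = 2*(1 - Phi(|z|)) = 0.314305.
Step 6: alpha = 0.05. fail to reject H0.

R = 4, z = -1.0062, p = 0.314305, fail to reject H0.


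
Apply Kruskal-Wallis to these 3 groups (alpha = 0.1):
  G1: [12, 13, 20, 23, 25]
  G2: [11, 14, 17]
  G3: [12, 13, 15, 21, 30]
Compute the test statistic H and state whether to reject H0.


Step 1: Combine all N = 13 observations and assign midranks.
sorted (value, group, rank): (11,G2,1), (12,G1,2.5), (12,G3,2.5), (13,G1,4.5), (13,G3,4.5), (14,G2,6), (15,G3,7), (17,G2,8), (20,G1,9), (21,G3,10), (23,G1,11), (25,G1,12), (30,G3,13)
Step 2: Sum ranks within each group.
R_1 = 39 (n_1 = 5)
R_2 = 15 (n_2 = 3)
R_3 = 37 (n_3 = 5)
Step 3: H = 12/(N(N+1)) * sum(R_i^2/n_i) - 3(N+1)
     = 12/(13*14) * (39^2/5 + 15^2/3 + 37^2/5) - 3*14
     = 0.065934 * 653 - 42
     = 1.054945.
Step 4: Ties present; correction factor C = 1 - 12/(13^3 - 13) = 0.994505. Corrected H = 1.054945 / 0.994505 = 1.060773.
Step 5: Under H0, H ~ chi^2(2); p-value = 0.588377.
Step 6: alpha = 0.1. fail to reject H0.

H = 1.0608, df = 2, p = 0.588377, fail to reject H0.


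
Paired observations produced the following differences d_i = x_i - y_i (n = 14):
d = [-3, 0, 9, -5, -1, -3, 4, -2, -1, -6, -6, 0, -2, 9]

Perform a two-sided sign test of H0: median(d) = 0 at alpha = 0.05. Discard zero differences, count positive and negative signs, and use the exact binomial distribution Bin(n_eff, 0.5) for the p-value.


Step 1: Discard zero differences. Original n = 14; n_eff = number of nonzero differences = 12.
Nonzero differences (with sign): -3, +9, -5, -1, -3, +4, -2, -1, -6, -6, -2, +9
Step 2: Count signs: positive = 3, negative = 9.
Step 3: Under H0: P(positive) = 0.5, so the number of positives S ~ Bin(12, 0.5).
Step 4: Two-sided exact p-value = sum of Bin(12,0.5) probabilities at or below the observed probability = 0.145996.
Step 5: alpha = 0.05. fail to reject H0.

n_eff = 12, pos = 3, neg = 9, p = 0.145996, fail to reject H0.


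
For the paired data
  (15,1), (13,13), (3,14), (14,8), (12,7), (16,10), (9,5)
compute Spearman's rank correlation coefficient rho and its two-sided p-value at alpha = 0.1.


Step 1: Rank x and y separately (midranks; no ties here).
rank(x): 15->6, 13->4, 3->1, 14->5, 12->3, 16->7, 9->2
rank(y): 1->1, 13->6, 14->7, 8->4, 7->3, 10->5, 5->2
Step 2: d_i = R_x(i) - R_y(i); compute d_i^2.
  (6-1)^2=25, (4-6)^2=4, (1-7)^2=36, (5-4)^2=1, (3-3)^2=0, (7-5)^2=4, (2-2)^2=0
sum(d^2) = 70.
Step 3: rho = 1 - 6*70 / (7*(7^2 - 1)) = 1 - 420/336 = -0.250000.
Step 4: Under H0, t = rho * sqrt((n-2)/(1-rho^2)) = -0.5774 ~ t(5).
Step 5: Two-sided p-value from the t-distribution with 5 df = 0.588724.
Step 6: alpha = 0.1. fail to reject H0.

rho = -0.2500, p = 0.588724, fail to reject H0 at alpha = 0.1.


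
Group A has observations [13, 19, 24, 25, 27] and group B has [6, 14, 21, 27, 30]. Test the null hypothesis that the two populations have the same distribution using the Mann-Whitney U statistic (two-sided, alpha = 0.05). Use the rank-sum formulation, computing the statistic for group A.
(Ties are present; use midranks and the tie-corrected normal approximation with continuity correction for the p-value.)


Step 1: Combine and sort all 10 observations; assign midranks.
sorted (value, group): (6,Y), (13,X), (14,Y), (19,X), (21,Y), (24,X), (25,X), (27,X), (27,Y), (30,Y)
ranks: 6->1, 13->2, 14->3, 19->4, 21->5, 24->6, 25->7, 27->8.5, 27->8.5, 30->10
Step 2: Rank sum for X: R1 = 2 + 4 + 6 + 7 + 8.5 = 27.5.
Step 3: U_X = R1 - n1(n1+1)/2 = 27.5 - 5*6/2 = 27.5 - 15 = 12.5.
       U_Y = n1*n2 - U_X = 25 - 12.5 = 12.5.
Step 4: Ties are present, so use the tie-corrected normal approximation (with continuity correction) for the p-value.
Step 5: p-value = 1.000000; compare to alpha = 0.05. fail to reject H0.

U_X = 12.5, p = 1.000000, fail to reject H0 at alpha = 0.05.


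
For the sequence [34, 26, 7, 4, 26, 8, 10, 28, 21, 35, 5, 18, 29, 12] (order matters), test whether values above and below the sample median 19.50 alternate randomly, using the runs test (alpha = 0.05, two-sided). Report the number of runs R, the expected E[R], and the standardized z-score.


Step 1: Compute median = 19.50; label A = above, B = below.
Labels in order: AABBABBAAABBAB  (n_A = 7, n_B = 7)
Step 2: Count runs R = 8.
Step 3: Under H0 (random ordering), E[R] = 2*n_A*n_B/(n_A+n_B) + 1 = 2*7*7/14 + 1 = 8.0000.
        Var[R] = 2*n_A*n_B*(2*n_A*n_B - n_A - n_B) / ((n_A+n_B)^2 * (n_A+n_B-1)) = 8232/2548 = 3.2308.
        SD[R] = 1.7974.
Step 4: R = E[R], so z = 0 with no continuity correction.
Step 5: Two-sided p-value via normal approximation = 2*(1 - Phi(|z|)) = 1.000000.
Step 6: alpha = 0.05. fail to reject H0.

R = 8, z = 0.0000, p = 1.000000, fail to reject H0.


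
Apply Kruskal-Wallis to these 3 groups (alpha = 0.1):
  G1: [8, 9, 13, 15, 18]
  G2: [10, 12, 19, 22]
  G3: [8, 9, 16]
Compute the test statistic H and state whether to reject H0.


Step 1: Combine all N = 12 observations and assign midranks.
sorted (value, group, rank): (8,G1,1.5), (8,G3,1.5), (9,G1,3.5), (9,G3,3.5), (10,G2,5), (12,G2,6), (13,G1,7), (15,G1,8), (16,G3,9), (18,G1,10), (19,G2,11), (22,G2,12)
Step 2: Sum ranks within each group.
R_1 = 30 (n_1 = 5)
R_2 = 34 (n_2 = 4)
R_3 = 14 (n_3 = 3)
Step 3: H = 12/(N(N+1)) * sum(R_i^2/n_i) - 3(N+1)
     = 12/(12*13) * (30^2/5 + 34^2/4 + 14^2/3) - 3*13
     = 0.076923 * 534.333 - 39
     = 2.102564.
Step 4: Ties present; correction factor C = 1 - 12/(12^3 - 12) = 0.993007. Corrected H = 2.102564 / 0.993007 = 2.117371.
Step 5: Under H0, H ~ chi^2(2); p-value = 0.346912.
Step 6: alpha = 0.1. fail to reject H0.

H = 2.1174, df = 2, p = 0.346912, fail to reject H0.


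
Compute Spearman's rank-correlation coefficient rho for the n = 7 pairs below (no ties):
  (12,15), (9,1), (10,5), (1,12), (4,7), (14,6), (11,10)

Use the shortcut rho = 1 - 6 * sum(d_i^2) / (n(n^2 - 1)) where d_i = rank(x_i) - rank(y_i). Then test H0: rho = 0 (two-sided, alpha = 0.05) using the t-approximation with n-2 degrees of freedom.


Step 1: Rank x and y separately (midranks; no ties here).
rank(x): 12->6, 9->3, 10->4, 1->1, 4->2, 14->7, 11->5
rank(y): 15->7, 1->1, 5->2, 12->6, 7->4, 6->3, 10->5
Step 2: d_i = R_x(i) - R_y(i); compute d_i^2.
  (6-7)^2=1, (3-1)^2=4, (4-2)^2=4, (1-6)^2=25, (2-4)^2=4, (7-3)^2=16, (5-5)^2=0
sum(d^2) = 54.
Step 3: rho = 1 - 6*54 / (7*(7^2 - 1)) = 1 - 324/336 = 0.035714.
Step 4: Under H0, t = rho * sqrt((n-2)/(1-rho^2)) = 0.0799 ~ t(5).
Step 5: Two-sided p-value from the t-distribution with 5 df = 0.939408.
Step 6: alpha = 0.05. fail to reject H0.

rho = 0.0357, p = 0.939408, fail to reject H0 at alpha = 0.05.


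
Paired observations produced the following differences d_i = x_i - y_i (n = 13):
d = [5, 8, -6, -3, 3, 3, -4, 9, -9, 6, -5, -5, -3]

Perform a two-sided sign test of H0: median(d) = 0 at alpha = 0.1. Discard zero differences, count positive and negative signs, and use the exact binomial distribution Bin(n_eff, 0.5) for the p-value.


Step 1: Discard zero differences. Original n = 13; n_eff = number of nonzero differences = 13.
Nonzero differences (with sign): +5, +8, -6, -3, +3, +3, -4, +9, -9, +6, -5, -5, -3
Step 2: Count signs: positive = 6, negative = 7.
Step 3: Under H0: P(positive) = 0.5, so the number of positives S ~ Bin(13, 0.5).
Step 4: Two-sided exact p-value = sum of Bin(13,0.5) probabilities at or below the observed probability = 1.000000.
Step 5: alpha = 0.1. fail to reject H0.

n_eff = 13, pos = 6, neg = 7, p = 1.000000, fail to reject H0.
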